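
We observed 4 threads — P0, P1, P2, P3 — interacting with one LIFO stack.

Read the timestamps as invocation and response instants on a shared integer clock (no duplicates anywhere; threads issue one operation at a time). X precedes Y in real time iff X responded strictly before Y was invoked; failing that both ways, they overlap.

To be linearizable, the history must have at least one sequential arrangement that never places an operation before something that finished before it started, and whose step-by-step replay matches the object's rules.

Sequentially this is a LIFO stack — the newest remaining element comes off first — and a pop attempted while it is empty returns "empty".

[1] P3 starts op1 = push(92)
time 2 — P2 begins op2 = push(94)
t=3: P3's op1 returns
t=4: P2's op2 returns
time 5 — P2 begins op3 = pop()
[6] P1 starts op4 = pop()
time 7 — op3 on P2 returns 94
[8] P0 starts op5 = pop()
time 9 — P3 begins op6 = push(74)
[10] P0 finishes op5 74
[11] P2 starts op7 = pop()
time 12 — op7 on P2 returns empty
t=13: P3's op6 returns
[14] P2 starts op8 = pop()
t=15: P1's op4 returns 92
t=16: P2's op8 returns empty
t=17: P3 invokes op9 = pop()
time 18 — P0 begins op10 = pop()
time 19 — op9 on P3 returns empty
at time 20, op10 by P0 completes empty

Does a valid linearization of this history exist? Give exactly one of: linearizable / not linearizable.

linearizable

witness order: op1, op2, op3, op4, op6, op5, op7, op8, op9, op10
step 1: op1 push(92) — stack <92>
step 2: op2 push(94) — stack <92,94>
step 3: op3 pop() → 94 — stack <92>
step 4: op4 pop() → 92 — stack <>
step 5: op6 push(74) — stack <74>
step 6: op5 pop() → 74 — stack <>
step 7: op7 pop() → empty — stack <>
step 8: op8 pop() → empty — stack <>
step 9: op9 pop() → empty — stack <>
step 10: op10 pop() → empty — stack <>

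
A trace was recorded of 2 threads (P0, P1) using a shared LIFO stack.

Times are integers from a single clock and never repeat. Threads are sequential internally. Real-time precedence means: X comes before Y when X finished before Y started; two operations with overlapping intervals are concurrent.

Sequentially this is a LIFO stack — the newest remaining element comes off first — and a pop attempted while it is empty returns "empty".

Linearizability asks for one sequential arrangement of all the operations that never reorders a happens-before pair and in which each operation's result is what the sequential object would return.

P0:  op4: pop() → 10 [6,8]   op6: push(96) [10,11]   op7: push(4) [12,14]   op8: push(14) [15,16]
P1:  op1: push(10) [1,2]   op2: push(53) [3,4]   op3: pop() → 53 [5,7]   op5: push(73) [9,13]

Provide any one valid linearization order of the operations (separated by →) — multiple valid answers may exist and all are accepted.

1. op1 push(10), leaving stack <10>
2. op2 push(53), leaving stack <10,53>
3. op3 pop() → 53, leaving stack <10>
4. op4 pop() → 10, leaving stack <>
5. op5 push(73), leaving stack <73>
6. op6 push(96), leaving stack <73,96>
7. op7 push(4), leaving stack <73,96,4>
8. op8 push(14), leaving stack <73,96,4,14>

op1 → op2 → op3 → op4 → op5 → op6 → op7 → op8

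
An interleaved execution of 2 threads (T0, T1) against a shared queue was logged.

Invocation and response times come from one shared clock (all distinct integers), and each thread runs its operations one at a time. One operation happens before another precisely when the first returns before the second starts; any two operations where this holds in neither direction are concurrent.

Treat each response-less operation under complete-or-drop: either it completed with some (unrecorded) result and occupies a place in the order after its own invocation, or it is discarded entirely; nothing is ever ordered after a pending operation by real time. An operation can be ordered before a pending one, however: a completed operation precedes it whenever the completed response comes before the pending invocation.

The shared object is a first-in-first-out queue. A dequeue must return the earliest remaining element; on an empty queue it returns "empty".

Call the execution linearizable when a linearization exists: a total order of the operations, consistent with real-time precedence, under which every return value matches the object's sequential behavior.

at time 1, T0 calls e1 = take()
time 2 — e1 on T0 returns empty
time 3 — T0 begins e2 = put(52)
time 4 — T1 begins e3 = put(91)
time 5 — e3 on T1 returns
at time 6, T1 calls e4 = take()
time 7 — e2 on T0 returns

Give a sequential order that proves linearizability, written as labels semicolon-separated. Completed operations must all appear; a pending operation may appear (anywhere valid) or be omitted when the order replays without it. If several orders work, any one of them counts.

step 1: e1 take() → empty — queue <>
step 2: e2 put(52) — queue <52>
step 3: e3 put(91) — queue <52,91>

e1; e2; e3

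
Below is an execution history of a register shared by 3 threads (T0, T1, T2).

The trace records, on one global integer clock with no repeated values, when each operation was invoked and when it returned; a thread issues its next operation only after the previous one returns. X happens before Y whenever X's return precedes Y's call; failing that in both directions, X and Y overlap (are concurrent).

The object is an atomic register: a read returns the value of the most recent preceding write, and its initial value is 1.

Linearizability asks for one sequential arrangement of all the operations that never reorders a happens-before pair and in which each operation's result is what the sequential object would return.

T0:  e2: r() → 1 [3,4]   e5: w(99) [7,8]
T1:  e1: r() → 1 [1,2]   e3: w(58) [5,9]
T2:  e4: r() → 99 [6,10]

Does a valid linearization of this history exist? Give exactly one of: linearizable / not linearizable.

linearizable

one valid linearization: e1, e2, e3, e5, e4
step 1: e1 r() → 1 — value 1
step 2: e2 r() → 1 — value 1
step 3: e3 w(58) — value 58
step 4: e5 w(99) — value 99
step 5: e4 r() → 99 — value 99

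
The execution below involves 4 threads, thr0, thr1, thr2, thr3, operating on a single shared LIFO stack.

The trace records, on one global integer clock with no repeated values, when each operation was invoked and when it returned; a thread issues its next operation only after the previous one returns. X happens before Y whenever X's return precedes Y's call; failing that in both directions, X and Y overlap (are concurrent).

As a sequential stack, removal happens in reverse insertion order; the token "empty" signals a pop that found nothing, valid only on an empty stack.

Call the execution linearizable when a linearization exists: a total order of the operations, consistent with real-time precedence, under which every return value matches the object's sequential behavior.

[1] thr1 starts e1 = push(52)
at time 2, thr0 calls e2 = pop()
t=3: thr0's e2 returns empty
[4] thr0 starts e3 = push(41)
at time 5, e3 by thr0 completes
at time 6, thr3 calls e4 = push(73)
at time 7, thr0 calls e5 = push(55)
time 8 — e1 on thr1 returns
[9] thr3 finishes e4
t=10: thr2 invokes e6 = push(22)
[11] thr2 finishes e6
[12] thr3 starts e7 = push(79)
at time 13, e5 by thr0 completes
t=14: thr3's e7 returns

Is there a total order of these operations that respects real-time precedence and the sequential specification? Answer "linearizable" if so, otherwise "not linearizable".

witness order: e2, e1, e3, e4, e5, e6, e7
step 1: e2 pop() → empty — stack <>
step 2: e1 push(52) — stack <52>
step 3: e3 push(41) — stack <52,41>
step 4: e4 push(73) — stack <52,41,73>
step 5: e5 push(55) — stack <52,41,73,55>
step 6: e6 push(22) — stack <52,41,73,55,22>
step 7: e7 push(79) — stack <52,41,73,55,22,79>

linearizable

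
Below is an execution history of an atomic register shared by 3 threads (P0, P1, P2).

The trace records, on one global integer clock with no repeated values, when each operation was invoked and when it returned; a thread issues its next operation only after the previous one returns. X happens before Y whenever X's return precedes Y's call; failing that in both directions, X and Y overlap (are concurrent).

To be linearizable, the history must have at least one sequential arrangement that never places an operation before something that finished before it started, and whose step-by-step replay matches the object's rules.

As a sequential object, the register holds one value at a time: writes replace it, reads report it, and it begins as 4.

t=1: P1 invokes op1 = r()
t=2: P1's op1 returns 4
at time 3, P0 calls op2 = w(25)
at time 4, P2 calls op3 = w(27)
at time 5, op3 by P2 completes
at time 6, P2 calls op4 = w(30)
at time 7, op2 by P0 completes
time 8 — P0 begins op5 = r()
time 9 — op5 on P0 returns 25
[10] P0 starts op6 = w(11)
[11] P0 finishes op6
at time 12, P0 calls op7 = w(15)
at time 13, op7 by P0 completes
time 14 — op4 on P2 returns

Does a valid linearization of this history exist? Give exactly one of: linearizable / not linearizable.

a witness: op1, op3, op2, op5, op4, op6, op7
1. op1 r() → 4, leaving value 4
2. op3 w(27), leaving value 27
3. op2 w(25), leaving value 25
4. op5 r() → 25, leaving value 25
5. op4 w(30), leaving value 30
6. op6 w(11), leaving value 11
7. op7 w(15), leaving value 15

linearizable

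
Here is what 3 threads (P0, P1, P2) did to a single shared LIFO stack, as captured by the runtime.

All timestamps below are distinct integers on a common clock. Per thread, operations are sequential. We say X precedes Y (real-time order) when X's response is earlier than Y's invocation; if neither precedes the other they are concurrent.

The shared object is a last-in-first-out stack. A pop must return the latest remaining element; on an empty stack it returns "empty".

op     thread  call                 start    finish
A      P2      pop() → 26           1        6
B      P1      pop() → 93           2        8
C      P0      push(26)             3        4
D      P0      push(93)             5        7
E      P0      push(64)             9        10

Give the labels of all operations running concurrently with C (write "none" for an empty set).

A, B

C runs from 3 to 4; window-overlapping ops are concurrent
A [1,6]: concurrent
B [2,8]: concurrent
D [5,7]: after
E [9,10]: after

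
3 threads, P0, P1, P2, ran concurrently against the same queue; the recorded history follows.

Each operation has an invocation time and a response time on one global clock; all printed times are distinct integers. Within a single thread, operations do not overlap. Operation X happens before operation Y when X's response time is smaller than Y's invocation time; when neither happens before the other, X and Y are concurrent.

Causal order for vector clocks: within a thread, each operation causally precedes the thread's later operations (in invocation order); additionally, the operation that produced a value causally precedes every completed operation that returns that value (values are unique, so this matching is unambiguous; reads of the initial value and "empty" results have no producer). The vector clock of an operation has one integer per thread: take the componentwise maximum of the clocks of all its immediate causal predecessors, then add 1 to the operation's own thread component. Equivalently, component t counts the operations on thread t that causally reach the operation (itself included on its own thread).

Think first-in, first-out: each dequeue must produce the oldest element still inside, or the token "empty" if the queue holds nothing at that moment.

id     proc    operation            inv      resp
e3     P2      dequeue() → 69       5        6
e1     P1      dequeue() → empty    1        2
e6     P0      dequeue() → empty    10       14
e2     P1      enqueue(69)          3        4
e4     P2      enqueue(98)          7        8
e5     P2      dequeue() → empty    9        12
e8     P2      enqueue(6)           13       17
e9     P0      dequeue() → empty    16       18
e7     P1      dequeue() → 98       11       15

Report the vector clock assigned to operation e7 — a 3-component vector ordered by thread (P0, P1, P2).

e1, invoked 1, has no incoming edges; only P1's bump applies → (0, 1, 0)
e6, invoked 10, has no incoming edges; only P0's bump applies → (1, 0, 0)
merge at e2 (invoked 3): VC(e1)=(0, 1, 0), own-thread bump on P1 → (0, 2, 0)
merge at e9 (invoked 16): VC(e6)=(1, 0, 0), own-thread bump on P0 → (2, 0, 0)
merge at e3 (invoked 5): VC(e2)=(0, 2, 0), own-thread bump on P2 → (0, 2, 1)
merge at e4 (invoked 7): VC(e3)=(0, 2, 1), own-thread bump on P2 → (0, 2, 2)
merge at e5 (invoked 9): VC(e4)=(0, 2, 2), own-thread bump on P2 → (0, 2, 3)
merge at e7 (invoked 11): VC(e2)=(0, 2, 0), VC(e4)=(0, 2, 2), own-thread bump on P1 → (0, 3, 2)
merge at e8 (invoked 13): VC(e5)=(0, 2, 3), own-thread bump on P2 → (0, 2, 4)
target: VC(e7) = (0, 3, 2)

(0, 3, 2)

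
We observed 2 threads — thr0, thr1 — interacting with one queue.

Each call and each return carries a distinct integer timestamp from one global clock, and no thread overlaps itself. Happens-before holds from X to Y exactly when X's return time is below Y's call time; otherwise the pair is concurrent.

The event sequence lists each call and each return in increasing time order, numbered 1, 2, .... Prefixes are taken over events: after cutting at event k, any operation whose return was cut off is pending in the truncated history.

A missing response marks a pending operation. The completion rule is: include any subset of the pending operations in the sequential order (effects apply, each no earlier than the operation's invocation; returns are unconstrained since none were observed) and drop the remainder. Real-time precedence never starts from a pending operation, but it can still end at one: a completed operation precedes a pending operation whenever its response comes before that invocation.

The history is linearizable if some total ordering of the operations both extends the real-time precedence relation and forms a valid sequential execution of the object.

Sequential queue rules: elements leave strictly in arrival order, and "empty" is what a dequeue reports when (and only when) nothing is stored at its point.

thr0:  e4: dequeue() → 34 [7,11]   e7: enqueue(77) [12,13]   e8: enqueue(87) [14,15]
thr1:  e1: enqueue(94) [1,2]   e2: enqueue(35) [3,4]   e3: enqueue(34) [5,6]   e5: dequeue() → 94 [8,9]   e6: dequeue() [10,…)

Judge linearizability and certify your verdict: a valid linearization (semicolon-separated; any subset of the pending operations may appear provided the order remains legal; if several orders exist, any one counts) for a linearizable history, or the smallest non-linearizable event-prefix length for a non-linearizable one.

step 1: e1 enqueue(94) — queue <94>
step 2: e2 enqueue(35) — queue <94,35>
step 3: e3 enqueue(34) — queue <94,35,34>
step 4: e5 dequeue() → 94 — queue <35,34>
step 5: e6 dequeue() (pending, included) — queue <34>
step 6: e4 dequeue() → 34 — queue <>
step 7: e7 enqueue(77) — queue <77>
step 8: e8 enqueue(87) — queue <77,87>

linearizable — witness: e1; e2; e3; e5; e6; e4; e7; e8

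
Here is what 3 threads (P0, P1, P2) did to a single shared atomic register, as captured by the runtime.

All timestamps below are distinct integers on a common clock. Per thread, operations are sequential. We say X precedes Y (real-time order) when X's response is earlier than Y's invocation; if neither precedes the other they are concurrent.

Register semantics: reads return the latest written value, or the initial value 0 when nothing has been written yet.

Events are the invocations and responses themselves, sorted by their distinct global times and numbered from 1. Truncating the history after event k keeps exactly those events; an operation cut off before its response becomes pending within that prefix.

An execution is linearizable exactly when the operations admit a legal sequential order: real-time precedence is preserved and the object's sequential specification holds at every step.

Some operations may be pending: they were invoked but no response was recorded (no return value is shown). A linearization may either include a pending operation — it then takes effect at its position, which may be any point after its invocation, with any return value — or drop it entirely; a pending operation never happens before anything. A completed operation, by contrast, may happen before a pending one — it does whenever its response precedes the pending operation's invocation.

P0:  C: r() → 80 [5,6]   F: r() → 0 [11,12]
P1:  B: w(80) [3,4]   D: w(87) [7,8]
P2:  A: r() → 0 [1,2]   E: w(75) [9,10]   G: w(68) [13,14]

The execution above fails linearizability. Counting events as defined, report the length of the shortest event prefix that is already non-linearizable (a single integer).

events 1..11 are still linearizable — one witness is A, B, C, D, E:
step 1: A r() → 0 — value 0
step 2: B w(80) — value 80
step 3: C r() → 80 — value 80
step 4: D w(87) — value 87
step 5: E w(75) — value 75
adding event 12 (F responds at 12) leaves no legal real-time order
sample order A, B, C, D, E, F stalls at step 6 — F r() → 0 has no legal effect

12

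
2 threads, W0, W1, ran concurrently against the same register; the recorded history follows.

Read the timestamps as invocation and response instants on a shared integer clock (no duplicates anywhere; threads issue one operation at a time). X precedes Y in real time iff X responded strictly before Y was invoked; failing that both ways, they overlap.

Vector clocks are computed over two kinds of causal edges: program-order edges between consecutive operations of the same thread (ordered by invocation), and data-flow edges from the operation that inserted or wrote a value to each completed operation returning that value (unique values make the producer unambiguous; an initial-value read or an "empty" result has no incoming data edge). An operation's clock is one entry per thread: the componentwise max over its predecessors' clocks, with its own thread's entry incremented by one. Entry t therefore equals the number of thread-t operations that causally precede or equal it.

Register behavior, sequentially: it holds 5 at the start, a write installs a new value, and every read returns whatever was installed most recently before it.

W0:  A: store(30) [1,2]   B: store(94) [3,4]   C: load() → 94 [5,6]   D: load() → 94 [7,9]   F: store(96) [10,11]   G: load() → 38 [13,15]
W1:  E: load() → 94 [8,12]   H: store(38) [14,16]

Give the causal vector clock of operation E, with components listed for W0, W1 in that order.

(2, 1)

A, invoked 1, has no incoming edges; only W0's bump applies → (1, 0)
B (invocation 3): componentwise max over VC(A)=(1, 0), +1 at W0, giving (2, 0)
E (invocation 8): componentwise max over VC(B)=(2, 0), +1 at W1, giving (2, 1)
C (invocation 5): componentwise max over VC(B)=(2, 0), +1 at W0, giving (3, 0)
H (invocation 14): componentwise max over VC(E)=(2, 1), +1 at W1, giving (2, 2)
D (invocation 7): componentwise max over VC(B)=(2, 0), VC(C)=(3, 0), +1 at W0, giving (4, 0)
F (invocation 10): componentwise max over VC(D)=(4, 0), +1 at W0, giving (5, 0)
G (invocation 13): componentwise max over VC(F)=(5, 0), VC(H)=(2, 2), +1 at W0, giving (6, 2)
target: VC(E) = (2, 1)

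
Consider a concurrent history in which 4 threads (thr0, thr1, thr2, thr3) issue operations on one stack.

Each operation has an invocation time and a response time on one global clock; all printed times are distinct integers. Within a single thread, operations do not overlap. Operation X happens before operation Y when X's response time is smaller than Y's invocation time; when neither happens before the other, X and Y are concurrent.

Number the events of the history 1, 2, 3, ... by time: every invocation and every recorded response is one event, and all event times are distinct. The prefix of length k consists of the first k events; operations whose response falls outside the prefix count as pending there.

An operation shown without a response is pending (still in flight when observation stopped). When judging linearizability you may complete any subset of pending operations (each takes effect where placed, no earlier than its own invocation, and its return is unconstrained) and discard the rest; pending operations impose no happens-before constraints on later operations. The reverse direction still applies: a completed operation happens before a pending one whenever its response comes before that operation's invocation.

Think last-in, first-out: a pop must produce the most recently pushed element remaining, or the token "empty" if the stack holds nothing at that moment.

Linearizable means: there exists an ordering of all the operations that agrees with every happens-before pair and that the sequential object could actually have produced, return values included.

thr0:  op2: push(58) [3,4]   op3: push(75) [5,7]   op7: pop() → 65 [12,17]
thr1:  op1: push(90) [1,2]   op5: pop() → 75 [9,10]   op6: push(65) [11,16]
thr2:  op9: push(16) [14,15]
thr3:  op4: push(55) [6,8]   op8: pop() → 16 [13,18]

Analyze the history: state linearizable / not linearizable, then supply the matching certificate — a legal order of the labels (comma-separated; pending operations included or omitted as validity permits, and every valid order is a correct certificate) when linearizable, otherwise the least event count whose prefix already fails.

after step 1 (op1 push(90)): stack <90>
after step 2 (op2 push(58)): stack <90,58>
after step 3 (op4 push(55)): stack <90,58,55>
after step 4 (op3 push(75)): stack <90,58,55,75>
after step 5 (op5 pop() → 75): stack <90,58,55>
after step 6 (op6 push(65)): stack <90,58,55,65>
after step 7 (op7 pop() → 65): stack <90,58,55>
after step 8 (op9 push(16)): stack <90,58,55,16>
after step 9 (op8 pop() → 16): stack <90,58,55>

linearizable — witness: op1, op2, op4, op3, op5, op6, op7, op9, op8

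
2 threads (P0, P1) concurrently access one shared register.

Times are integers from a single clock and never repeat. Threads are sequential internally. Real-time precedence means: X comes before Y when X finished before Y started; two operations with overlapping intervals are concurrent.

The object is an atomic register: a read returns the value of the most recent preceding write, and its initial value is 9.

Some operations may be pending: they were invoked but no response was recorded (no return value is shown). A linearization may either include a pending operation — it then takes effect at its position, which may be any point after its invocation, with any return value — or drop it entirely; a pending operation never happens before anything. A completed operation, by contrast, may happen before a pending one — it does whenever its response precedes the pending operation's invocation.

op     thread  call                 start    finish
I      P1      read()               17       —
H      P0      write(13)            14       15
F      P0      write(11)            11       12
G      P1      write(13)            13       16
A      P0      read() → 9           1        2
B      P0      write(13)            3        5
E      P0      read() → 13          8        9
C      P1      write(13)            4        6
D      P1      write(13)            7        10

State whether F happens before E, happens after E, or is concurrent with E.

F spans [11,12], E spans [8,9]
resp(E)=9 < inv(F)=11

after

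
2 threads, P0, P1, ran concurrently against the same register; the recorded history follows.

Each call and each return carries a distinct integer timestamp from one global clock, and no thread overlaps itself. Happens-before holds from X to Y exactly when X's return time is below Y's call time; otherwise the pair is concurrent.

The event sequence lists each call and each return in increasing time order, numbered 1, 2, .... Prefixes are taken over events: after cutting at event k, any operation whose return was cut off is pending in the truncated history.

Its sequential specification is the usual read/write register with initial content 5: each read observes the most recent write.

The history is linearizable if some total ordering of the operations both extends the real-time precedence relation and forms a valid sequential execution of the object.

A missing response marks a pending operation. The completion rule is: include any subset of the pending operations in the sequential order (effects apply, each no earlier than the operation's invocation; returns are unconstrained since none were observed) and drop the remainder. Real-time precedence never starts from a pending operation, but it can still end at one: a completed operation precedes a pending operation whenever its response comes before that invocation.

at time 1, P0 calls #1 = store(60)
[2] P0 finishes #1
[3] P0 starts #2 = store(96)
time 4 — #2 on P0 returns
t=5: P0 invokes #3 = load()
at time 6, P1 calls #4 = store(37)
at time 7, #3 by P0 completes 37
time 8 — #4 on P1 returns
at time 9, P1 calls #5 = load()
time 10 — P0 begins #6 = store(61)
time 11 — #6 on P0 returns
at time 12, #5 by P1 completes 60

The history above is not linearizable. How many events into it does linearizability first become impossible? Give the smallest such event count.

events 1..11 are linearizable; a witness order is #1, #2, #4, #3, #5, #6:
after step 1 (#1 store(60)): value 60
after step 2 (#2 store(96)): value 96
after step 3 (#4 store(37)): value 37
after step 4 (#3 load() → 37): value 37
after step 5 (#5 load() (pending, included)): value 37
after step 6 (#6 store(61)): value 61
at event 12 (#5's time-12 response) nothing linearizes any more
take #1, #2, #3, #4, #5, #6: step 3 already fails, because #3 load() → 37 cannot occur there
take #1, #2, #3, #4, #6, #5: step 3 already fails, because #3 load() → 37 cannot occur there

12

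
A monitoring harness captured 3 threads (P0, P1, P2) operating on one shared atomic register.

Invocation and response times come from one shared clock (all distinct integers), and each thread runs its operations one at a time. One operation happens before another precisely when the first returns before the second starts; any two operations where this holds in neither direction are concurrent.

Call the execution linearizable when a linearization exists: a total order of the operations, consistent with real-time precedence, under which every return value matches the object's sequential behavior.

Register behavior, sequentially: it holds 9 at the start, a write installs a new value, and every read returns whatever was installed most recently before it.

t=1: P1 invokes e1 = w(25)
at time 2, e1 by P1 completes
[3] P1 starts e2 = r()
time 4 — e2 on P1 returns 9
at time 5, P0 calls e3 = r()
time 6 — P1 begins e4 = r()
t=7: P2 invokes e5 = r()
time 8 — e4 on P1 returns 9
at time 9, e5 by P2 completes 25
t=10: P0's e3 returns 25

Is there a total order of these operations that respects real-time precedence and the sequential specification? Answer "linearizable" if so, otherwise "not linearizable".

through event 3 a valid linearization exists; event 4 (e2 responding at time 4) ends that
exhaustive check: the 2 completed atomic register ops admit one real-time order; illegal
for example e1, e2 fails at step 2: e2 r() → 9 is not legal there

not linearizable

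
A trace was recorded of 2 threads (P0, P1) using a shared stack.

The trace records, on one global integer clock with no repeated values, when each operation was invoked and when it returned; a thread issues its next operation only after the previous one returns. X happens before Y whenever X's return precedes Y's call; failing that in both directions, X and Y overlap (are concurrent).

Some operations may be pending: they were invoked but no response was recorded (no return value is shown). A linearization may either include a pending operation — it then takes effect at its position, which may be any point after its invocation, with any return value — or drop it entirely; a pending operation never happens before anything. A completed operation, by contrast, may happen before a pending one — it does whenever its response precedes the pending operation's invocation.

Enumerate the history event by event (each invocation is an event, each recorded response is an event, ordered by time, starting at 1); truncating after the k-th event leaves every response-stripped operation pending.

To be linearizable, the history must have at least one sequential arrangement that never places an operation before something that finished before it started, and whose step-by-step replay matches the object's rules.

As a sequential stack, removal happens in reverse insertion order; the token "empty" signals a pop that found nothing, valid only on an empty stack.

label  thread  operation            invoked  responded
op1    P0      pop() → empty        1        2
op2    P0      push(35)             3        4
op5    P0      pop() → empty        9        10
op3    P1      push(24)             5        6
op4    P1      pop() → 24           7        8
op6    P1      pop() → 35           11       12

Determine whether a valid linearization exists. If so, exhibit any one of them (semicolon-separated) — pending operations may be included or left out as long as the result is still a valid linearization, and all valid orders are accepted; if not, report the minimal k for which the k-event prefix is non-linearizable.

already the first 10 events (up to op5's response at time 10) admit no linearization; the first 9 still do
a single order respects real time; the 5 completed stack operations fail replay along it
take op1, op2, op3, op4, op5: step 5 already fails, because op5 pop() → empty cannot occur there

not linearizable — minimal violating prefix: 10 events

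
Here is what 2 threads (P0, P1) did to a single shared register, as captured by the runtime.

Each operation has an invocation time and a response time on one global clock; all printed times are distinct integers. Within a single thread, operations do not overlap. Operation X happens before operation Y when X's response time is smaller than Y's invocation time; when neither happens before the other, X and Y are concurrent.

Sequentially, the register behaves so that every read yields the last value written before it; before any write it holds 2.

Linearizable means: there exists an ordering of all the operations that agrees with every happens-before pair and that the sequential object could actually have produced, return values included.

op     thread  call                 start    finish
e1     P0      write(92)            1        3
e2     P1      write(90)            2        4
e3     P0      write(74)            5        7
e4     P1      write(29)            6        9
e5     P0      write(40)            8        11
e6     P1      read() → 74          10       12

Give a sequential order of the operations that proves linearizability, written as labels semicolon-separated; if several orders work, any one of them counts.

after step 1 (e1 write(92)): value 92
after step 2 (e2 write(90)): value 90
after step 3 (e4 write(29)): value 29
after step 4 (e3 write(74)): value 74
after step 5 (e6 read() → 74): value 74
after step 6 (e5 write(40)): value 40

e1; e2; e4; e3; e6; e5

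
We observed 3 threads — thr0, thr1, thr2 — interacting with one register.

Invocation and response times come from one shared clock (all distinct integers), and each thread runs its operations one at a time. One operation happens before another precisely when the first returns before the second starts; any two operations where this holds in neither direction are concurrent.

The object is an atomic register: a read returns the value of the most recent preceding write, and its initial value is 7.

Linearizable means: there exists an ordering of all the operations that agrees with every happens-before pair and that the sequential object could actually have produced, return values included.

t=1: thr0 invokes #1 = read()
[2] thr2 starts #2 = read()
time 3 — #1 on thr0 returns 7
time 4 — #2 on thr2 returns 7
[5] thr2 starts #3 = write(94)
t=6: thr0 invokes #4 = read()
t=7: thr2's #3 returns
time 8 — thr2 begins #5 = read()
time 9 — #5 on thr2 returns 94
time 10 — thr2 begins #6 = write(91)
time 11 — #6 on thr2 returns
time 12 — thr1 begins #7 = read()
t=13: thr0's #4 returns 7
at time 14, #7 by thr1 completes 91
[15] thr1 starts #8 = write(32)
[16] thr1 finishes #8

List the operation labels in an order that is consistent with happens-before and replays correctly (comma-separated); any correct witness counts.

#1, #2, #4, #3, #5, #6, #7, #8

after step 1 (#1 read() → 7): value 7
after step 2 (#2 read() → 7): value 7
after step 3 (#4 read() → 7): value 7
after step 4 (#3 write(94)): value 94
after step 5 (#5 read() → 94): value 94
after step 6 (#6 write(91)): value 91
after step 7 (#7 read() → 91): value 91
after step 8 (#8 write(32)): value 32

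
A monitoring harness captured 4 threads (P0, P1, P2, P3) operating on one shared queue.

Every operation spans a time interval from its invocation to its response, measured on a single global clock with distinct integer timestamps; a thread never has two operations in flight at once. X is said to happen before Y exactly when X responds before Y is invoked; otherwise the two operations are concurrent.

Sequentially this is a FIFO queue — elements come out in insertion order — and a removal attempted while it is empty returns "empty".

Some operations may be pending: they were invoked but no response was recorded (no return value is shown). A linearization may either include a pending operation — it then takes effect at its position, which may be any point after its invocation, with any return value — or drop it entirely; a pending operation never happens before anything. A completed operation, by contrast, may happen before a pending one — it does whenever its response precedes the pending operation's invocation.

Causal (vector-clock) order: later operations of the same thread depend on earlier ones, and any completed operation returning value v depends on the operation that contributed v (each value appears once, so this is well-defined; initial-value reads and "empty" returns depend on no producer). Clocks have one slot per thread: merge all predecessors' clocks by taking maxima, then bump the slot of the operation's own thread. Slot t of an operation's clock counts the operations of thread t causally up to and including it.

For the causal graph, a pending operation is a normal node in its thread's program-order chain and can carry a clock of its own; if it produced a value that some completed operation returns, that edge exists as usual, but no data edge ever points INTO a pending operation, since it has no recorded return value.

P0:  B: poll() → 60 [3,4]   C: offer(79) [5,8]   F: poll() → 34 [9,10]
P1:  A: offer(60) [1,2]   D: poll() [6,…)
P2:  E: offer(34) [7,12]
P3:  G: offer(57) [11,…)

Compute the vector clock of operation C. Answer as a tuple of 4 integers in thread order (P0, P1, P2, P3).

no predecessors for G (invoked 11): P3 increments from zero → (0, 0, 0, 1)
no predecessors for E (invoked 7): P2 increments from zero → (0, 0, 1, 0)
no predecessors for A (invoked 1): P1 increments from zero → (0, 1, 0, 0)
D (invocation 6): componentwise max over VC(A)=(0, 1, 0, 0), +1 at P1, giving (0, 2, 0, 0)
B (invocation 3): componentwise max over VC(A)=(0, 1, 0, 0), +1 at P0, giving (1, 1, 0, 0)
C (invocation 5): componentwise max over VC(B)=(1, 1, 0, 0), +1 at P0, giving (2, 1, 0, 0)
F (invocation 9): componentwise max over VC(C)=(2, 1, 0, 0), VC(E)=(0, 0, 1, 0), +1 at P0, giving (3, 1, 1, 0)
target: VC(C) = (2, 1, 0, 0)

(2, 1, 0, 0)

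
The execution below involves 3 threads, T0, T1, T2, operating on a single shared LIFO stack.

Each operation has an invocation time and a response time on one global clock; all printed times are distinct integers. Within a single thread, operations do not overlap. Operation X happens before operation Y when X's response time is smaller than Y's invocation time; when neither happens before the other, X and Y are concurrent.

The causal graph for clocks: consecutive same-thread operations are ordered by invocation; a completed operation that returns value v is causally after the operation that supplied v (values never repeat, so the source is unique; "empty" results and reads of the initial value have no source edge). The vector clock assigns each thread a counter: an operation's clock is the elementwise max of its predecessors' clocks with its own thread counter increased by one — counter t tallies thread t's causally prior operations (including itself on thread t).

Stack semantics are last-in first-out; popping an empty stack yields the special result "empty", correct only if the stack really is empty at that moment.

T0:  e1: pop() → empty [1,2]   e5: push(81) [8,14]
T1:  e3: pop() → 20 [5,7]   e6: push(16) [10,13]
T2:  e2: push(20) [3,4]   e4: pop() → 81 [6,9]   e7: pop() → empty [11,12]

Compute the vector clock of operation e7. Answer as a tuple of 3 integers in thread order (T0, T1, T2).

root op e2, invoked 3: fresh clock plus T2's own tick → (0, 0, 1)
root op e1, invoked 1: fresh clock plus T0's own tick → (1, 0, 0)
VC(e3, invoked at 5): max of VC(e2)=(0, 0, 1), then +1 on thread T1 → (0, 1, 1)
VC(e5, invoked at 8): max of VC(e1)=(1, 0, 0), then +1 on thread T0 → (2, 0, 0)
VC(e6, invoked at 10): max of VC(e3)=(0, 1, 1), then +1 on thread T1 → (0, 2, 1)
VC(e4, invoked at 6): max of VC(e2)=(0, 0, 1), VC(e5)=(2, 0, 0), then +1 on thread T2 → (2, 0, 2)
VC(e7, invoked at 11): max of VC(e4)=(2, 0, 2), then +1 on thread T2 → (2, 0, 3)
target: VC(e7) = (2, 0, 3)

(2, 0, 3)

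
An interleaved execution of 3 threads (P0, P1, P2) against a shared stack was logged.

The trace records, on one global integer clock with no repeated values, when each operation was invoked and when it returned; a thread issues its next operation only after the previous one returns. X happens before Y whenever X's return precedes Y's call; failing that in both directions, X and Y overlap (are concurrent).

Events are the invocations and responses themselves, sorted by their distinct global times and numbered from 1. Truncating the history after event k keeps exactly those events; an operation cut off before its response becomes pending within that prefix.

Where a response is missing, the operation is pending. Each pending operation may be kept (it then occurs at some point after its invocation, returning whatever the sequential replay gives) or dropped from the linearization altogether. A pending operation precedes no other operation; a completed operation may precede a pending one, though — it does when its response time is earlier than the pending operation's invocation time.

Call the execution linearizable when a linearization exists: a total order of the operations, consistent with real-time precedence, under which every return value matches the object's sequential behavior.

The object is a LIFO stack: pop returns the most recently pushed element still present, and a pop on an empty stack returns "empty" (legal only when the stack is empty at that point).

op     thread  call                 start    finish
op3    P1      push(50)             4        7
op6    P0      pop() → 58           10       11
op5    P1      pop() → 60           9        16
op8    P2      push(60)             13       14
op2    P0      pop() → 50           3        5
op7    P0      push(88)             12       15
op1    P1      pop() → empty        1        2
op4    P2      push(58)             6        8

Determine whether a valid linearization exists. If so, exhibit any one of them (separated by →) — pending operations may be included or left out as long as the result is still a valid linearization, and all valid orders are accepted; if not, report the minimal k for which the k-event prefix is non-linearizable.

step 1: op1 pop() → empty — stack <>
step 2: op3 push(50) — stack <50>
step 3: op2 pop() → 50 — stack <>
step 4: op4 push(58) — stack <58>
step 5: op6 pop() → 58 — stack <>
step 6: op7 push(88) — stack <88>
step 7: op8 push(60) — stack <88,60>
step 8: op5 pop() → 60 — stack <88>

linearizable — witness: op1 → op3 → op2 → op4 → op6 → op7 → op8 → op5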